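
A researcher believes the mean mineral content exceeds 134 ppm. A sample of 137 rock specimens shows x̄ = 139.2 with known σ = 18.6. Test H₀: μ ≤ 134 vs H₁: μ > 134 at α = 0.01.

z = 3.272. Critical value: 2.33. Reject H₀.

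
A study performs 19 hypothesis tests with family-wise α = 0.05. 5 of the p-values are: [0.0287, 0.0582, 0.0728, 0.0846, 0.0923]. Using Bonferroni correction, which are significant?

Bonferroni α = 0.05/19 = 0.00263. None of the given p-values are significant.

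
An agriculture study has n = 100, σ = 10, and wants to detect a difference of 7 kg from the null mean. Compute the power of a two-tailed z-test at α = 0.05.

SE = σ/√n = 10/√100 = 1.0. Non-centrality λ = d/SE = 7/1.0 = 7.0. Power ≈ Φ(λ - z_{α/2}) = Φ(7.0 - 1.96) = Φ(5.04) = 1.0.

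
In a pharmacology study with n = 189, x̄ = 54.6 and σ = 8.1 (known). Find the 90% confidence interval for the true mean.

CI = x̄ ± z*(σ/√n) = 54.6 ± 1.645(8.1/√189) = 54.6 ± 0.97 = (53.63, 55.57)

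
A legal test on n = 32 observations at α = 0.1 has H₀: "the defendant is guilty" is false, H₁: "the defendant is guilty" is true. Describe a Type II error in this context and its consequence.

Type II error: failing to reject H₀ when it is false — concluding that the defendant is guilty is not supported when in fact it is. Consequence: acquitting a guilty person.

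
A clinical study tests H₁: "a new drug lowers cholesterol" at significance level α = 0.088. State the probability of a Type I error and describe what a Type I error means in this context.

P(Type I error) = α = 0.088. A Type I error is rejecting H₀ when H₀ is actually true (false positive) — here, concluding that a new drug lowers cholesterol when in fact this is not the case. Consequence: approving an ineffective drug — patients take a useless medication and may skip effective alternatives.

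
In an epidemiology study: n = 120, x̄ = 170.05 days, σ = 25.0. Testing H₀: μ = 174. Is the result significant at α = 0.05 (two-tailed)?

z = (170.05 - 174)/(25.0/√120) = -1.731. Since |z| ≤ 1.96, not significant at α = 0.05.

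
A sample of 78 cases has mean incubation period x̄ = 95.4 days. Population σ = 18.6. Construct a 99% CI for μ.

CI = x̄ ± z*(σ/√n) = 95.4 ± 2.576(18.6/√78) = 95.4 ± 5.43 = (89.97, 100.83)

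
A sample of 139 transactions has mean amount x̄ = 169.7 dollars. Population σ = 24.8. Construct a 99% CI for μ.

CI = x̄ ± z*(σ/√n) = 169.7 ± 2.576(24.8/√139) = 169.7 ± 5.42 = (164.28, 175.12)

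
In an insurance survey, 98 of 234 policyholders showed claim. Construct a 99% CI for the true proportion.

p̂ = 0.419. CI = p̂ ± z*√(p̂(1-p̂)/n) = (0.336, 0.502)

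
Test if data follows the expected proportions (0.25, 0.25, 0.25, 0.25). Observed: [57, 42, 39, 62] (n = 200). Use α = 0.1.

Expected: [50.0, 50.0, 50.0, 50.0]. χ² = 7.56. df = 3, critical = 6.251. Reject H₀.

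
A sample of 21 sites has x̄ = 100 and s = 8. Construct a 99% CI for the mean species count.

CI = x̄ ± t*(s/√n) = 100 ± 2.845(8/√21) = (95.03, 104.97)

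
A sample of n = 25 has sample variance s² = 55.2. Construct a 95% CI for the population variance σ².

df = 24. χ²_{0.025} = 39.364, χ²_{0.975} = 12.401. CI for σ² = ((n-1)s²/χ²_{α/2}, (n-1)s²/χ²_{1-α/2}) = (24·55.2/39.364, 24·55.2/12.401) = (33.66, 106.83)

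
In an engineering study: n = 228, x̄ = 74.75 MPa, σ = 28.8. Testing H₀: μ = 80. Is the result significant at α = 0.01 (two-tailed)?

z = (74.75 - 80)/(28.8/√228) = -2.753. Since |z| > 2.576, significant at α = 0.01.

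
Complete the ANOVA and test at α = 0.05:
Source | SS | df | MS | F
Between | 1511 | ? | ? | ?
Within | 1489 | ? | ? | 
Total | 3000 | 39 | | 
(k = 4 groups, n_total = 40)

df_between = 3, df_within = 36. MS_between = 503.67, MS_within = 41.36. F = 12.177, F_crit ≈ 2.866. Reject H₀.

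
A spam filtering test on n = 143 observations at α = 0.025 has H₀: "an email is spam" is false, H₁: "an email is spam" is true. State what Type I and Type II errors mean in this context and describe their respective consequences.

Type I (false positive): concluding that an email is spam when it is not — a legitimate email is sent to the spam folder and the user misses it. Type II (false negative): failing to conclude that an email is spam when it is — a spam email lands in the inbox. Which is costlier depends on domain priorities and is a judgement call rather than a statistical fact.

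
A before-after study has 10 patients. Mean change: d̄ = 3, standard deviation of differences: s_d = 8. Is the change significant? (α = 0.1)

t = d̄/(s_d/√n) = 3/(8/√10) = 1.186. df = 9, critical t = ±1.833. Fail to reject H₀.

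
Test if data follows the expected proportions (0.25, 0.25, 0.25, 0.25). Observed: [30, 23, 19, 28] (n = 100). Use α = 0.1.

Expected: [25.0, 25.0, 25.0, 25.0]. χ² = 2.96. df = 3, critical = 6.251. Fail to reject H₀.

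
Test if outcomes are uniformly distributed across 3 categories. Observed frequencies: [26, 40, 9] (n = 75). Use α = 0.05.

Expected = 25 each. χ² = Σ(O-E)²/E = 19.28. df = 2, critical value = 5.991. Reject H₀.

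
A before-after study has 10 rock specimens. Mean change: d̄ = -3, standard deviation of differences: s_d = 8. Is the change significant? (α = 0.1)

t = d̄/(s_d/√n) = -3/(8/√10) = -1.186. df = 9, critical t = ±1.833. Fail to reject H₀.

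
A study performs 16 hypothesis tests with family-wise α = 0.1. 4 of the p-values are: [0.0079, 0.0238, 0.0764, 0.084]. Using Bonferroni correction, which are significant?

Bonferroni α = 0.1/16 = 0.00625. None of the given p-values are significant.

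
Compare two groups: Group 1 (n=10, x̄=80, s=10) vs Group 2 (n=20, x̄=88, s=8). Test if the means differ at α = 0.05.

Pooled sp = 8.69. t = -2.376, df = 28. Critical t = ±2.048. Reject H₀.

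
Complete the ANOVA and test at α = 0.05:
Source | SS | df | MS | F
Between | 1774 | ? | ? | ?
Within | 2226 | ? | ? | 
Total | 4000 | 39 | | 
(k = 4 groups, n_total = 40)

df_between = 3, df_within = 36. MS_between = 591.33, MS_within = 61.83. F = 9.563, F_crit ≈ 2.866. Reject H₀.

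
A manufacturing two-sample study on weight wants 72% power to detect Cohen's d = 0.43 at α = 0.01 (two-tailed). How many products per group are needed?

z_{α/2} = 2.576, z_β = Φ⁻¹(0.72) = 0.583. For small effect (d = 0.43): n per group = 2(z_{α/2} + z_β)²/d² = 2(2.576 + 0.583)²/0.43² = 107.9 → 108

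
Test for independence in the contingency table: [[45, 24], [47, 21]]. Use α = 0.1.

χ² = 0.236. df = 1, critical = 2.706. Fail to reject H₀. No evidence of dependence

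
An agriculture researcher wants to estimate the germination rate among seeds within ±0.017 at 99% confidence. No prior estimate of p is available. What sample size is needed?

Conservative approach: use p = 0.5 (maximizes p(1-p) = 0.25). n = z²(0.25)/E² = 2.576²×0.25/0.017² = 5740.3 → n = 5741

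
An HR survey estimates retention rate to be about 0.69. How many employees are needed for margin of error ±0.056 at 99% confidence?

n = z²p(1-p)/E² = 2.576²×0.69×0.31/0.056² = 452.6 → n = 453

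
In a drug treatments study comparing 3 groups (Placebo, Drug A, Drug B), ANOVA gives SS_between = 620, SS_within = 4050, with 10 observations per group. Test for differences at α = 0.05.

df_between = 2, df_within = 27. F = MS_between/MS_within = 310.0/150.0 = 2.067. F_crit ≈ 3.354. Fail to reject H₀.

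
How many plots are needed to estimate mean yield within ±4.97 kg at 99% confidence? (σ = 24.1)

n = (z*σ/E)² = (2.576×24.1/4.97)² = 156.03 → n = 157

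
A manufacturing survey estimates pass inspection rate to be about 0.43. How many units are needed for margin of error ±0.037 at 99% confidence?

n = z²p(1-p)/E² = 2.576²×0.43×0.57/0.037² = 1188.04 → n = 1189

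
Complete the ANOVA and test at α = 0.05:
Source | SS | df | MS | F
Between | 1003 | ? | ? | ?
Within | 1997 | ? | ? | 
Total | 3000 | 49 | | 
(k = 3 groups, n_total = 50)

df_between = 2, df_within = 47. MS_between = 501.5, MS_within = 42.49. F = 11.803, F_crit ≈ 3.195. Reject H₀.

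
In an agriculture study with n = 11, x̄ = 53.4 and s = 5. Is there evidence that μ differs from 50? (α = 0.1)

t = (x̄ - μ₀)/(s/√n) = (53.4 - 50)/(5/√11) = 2.255. df = 10, critical t = ±1.812. Reject H₀.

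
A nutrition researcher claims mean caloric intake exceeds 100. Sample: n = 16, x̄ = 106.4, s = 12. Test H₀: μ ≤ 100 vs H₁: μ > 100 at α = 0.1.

t = (106.4 - 100)/(12/√16) = 2.133, df = 15. Critical t = 1.341. Reject H₀.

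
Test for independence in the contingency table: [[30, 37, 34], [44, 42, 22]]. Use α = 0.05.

χ² = 5.308. df = 2, critical = 5.991. Fail to reject H₀. No evidence of dependence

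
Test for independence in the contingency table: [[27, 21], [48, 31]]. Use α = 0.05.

χ² = 0.251. df = 1, critical = 3.841. Fail to reject H₀. No evidence of dependence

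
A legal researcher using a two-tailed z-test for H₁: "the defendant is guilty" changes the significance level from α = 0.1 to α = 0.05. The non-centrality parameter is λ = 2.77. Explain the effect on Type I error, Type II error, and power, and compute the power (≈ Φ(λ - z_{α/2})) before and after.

Decreasing α from 0.1 to 0.05:
• Type I error rate decreases (α is the Type I rate by definition).
• Critical value moves from z_{α/2} = 1.645 to 1.96, so power = Φ(λ - z_{α/2}) goes from Φ(2.77 - 1.645) = 0.87 to Φ(2.77 - 1.96) = 0.791.
• Type II error rate β = 1 - power therefore increases (0.13 → 0.209).
Appropriate when false positives are costly — here, convicting an innocent person.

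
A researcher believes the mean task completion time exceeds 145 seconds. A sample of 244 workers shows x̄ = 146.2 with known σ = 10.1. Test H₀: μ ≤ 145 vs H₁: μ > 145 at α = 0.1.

z = 1.856. Critical value: 1.28. Reject H₀.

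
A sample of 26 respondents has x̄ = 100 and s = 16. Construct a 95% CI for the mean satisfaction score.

CI = x̄ ± t*(s/√n) = 100 ± 2.06(16/√26) = (93.54, 106.46)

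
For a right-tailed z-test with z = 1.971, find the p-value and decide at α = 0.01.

p = P(Z > 1.971) = 1 - Φ(1.971) ≈ 0.0244. Since p ≥ 0.01, fail to reject H₀ (not significant) at α = 0.01.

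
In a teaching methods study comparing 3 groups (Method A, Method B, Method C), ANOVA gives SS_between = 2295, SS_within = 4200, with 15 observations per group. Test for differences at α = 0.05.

df_between = 2, df_within = 42. F = MS_between/MS_within = 1147.5/100.0 = 11.475. F_crit ≈ 3.22. Reject H₀. At least one mean differs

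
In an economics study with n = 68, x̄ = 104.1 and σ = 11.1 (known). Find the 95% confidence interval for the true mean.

CI = x̄ ± z*(σ/√n) = 104.1 ± 1.96(11.1/√68) = 104.1 ± 2.64 = (101.46, 106.74)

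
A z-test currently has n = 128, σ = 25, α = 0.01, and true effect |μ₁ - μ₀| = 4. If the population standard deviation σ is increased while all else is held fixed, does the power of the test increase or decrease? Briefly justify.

Power decreases: a larger σ inflates the standard error σ/√n, pulling the sampling distribution under H₁ back toward the critical value.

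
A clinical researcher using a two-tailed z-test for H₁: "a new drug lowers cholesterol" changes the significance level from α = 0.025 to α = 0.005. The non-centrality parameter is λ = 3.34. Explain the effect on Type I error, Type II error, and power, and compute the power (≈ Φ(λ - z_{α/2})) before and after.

Decreasing α from 0.025 to 0.005:
• Type I error rate decreases (α is the Type I rate by definition).
• Critical value moves from z_{α/2} = 2.241 to 2.807, so power = Φ(λ - z_{α/2}) goes from Φ(3.34 - 2.241) = 0.864 to Φ(3.34 - 2.807) = 0.703.
• Type II error rate β = 1 - power therefore increases (0.136 → 0.297).
Appropriate when false positives are costly — here, approving an ineffective drug — patients take a useless medication and may skip effective alternatives.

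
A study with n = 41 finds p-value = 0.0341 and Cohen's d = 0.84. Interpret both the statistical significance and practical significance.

Statistically significant (p = 0.0341 < 0.05). Cohen's d = 0.84 indicates a large effect size. Both statistical and practical significance should be considered.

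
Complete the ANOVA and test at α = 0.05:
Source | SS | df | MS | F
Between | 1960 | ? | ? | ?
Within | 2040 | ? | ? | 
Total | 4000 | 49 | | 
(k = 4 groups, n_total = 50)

df_between = 3, df_within = 46. MS_between = 653.33, MS_within = 44.35. F = 14.732, F_crit ≈ 2.807. Reject H₀.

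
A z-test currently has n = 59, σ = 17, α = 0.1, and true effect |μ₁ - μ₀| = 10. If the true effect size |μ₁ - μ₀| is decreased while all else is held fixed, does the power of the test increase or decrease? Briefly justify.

Power decreases: a smaller true effect decreases the non-centrality λ = |μ₁ - μ₀|/(σ/√n).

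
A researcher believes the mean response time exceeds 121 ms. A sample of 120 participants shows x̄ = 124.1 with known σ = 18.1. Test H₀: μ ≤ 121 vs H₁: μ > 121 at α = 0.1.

z = 1.876. Critical value: 1.28. Reject H₀.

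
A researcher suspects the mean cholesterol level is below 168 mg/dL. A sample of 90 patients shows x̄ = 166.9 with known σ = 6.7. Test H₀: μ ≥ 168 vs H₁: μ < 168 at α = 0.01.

z = -1.558. Critical value: -2.33. Fail to reject H₀.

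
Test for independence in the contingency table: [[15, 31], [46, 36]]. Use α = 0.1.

χ² = 6.518. df = 1, critical = 2.706. Reject H₀. Variables are dependent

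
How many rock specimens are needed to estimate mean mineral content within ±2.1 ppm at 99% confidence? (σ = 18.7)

n = (z*σ/E)² = (2.576×18.7/2.1)² = 526.2 → n = 527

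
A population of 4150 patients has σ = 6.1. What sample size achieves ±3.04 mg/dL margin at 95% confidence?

Without FPC: n₀ = (1.96×6.1/3.04)² = 15.468. With FPC: n = n₀N/(n₀+N-1) = 15.4 → n = 16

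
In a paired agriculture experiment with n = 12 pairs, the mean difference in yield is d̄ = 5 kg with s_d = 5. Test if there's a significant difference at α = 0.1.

t = d̄/(s_d/√n) = 5/(5/√12) = 3.464. df = 11, critical t = ±1.796. Reject H₀.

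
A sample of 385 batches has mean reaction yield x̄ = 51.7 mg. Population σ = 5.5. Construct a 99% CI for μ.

CI = x̄ ± z*(σ/√n) = 51.7 ± 2.576(5.5/√385) = 51.7 ± 0.72 = (50.98, 52.42)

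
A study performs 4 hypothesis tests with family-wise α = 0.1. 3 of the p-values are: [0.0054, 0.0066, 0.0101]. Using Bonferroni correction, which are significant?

Bonferroni α = 0.1/4 = 0.025. Significant p-values: [0.0054, 0.0066, 0.0101]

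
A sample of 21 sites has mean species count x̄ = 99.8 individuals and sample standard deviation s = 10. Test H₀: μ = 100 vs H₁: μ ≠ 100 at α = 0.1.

t = (x̄ - μ₀)/(s/√n) = (99.8 - 100)/(10/√21) = -0.092. df = 20, critical t = ±1.725. Fail to reject H₀.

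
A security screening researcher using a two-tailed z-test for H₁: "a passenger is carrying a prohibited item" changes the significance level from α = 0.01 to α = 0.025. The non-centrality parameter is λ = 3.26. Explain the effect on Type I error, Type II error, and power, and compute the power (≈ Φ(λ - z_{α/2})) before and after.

Increasing α from 0.01 to 0.025:
• Type I error rate increases (α is the Type I rate by definition).
• Critical value moves from z_{α/2} = 2.576 to 2.241, so power = Φ(λ - z_{α/2}) goes from Φ(3.26 - 2.576) = 0.753 to Φ(3.26 - 2.241) = 0.846.
• Type II error rate β = 1 - power therefore decreases (0.247 → 0.154).
Appropriate when false negatives are costly — here, letting a prohibited item through — security breach.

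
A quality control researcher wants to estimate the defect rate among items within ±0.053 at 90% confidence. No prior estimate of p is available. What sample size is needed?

Conservative approach: use p = 0.5 (maximizes p(1-p) = 0.25). n = z²(0.25)/E² = 1.645²×0.25/0.053² = 240.8 → n = 241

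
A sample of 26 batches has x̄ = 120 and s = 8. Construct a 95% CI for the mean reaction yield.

CI = x̄ ± t*(s/√n) = 120 ± 2.06(8/√26) = (116.77, 123.23)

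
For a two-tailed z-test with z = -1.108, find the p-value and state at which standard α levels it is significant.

p = 2·P(Z > |-1.108|) = 2·(1 - Φ(1.108)) ≈ 0.2679. Not significant at any standard level.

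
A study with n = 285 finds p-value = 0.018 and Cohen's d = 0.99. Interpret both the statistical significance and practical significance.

Statistically significant (p = 0.018 < 0.05). Cohen's d = 0.99 indicates a large effect size. Both statistical and practical significance should be considered.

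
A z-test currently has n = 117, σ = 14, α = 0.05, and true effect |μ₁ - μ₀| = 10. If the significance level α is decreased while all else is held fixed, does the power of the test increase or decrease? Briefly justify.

Power decreases: a smaller α raises the critical value, so less of the H₁ sampling distribution falls in the rejection region.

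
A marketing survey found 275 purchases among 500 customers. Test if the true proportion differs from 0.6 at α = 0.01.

p̂ = 0.55, p₀ = 0.6. z = (p̂ - p₀)/√(p₀(1-p₀)/n) = -2.282. Critical: ±2.576. Fail to reject H₀.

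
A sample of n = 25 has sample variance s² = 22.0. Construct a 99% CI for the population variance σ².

df = 24. χ²_{0.005} = 45.559, χ²_{0.995} = 9.886. CI for σ² = ((n-1)s²/χ²_{α/2}, (n-1)s²/χ²_{1-α/2}) = (24·22.0/45.559, 24·22.0/9.886) = (11.59, 53.41)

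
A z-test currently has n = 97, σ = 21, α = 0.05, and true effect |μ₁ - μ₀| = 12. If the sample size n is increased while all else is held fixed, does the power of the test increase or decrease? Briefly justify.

Power increases: a larger n shrinks the standard error σ/√n, moving the sampling distribution under H₁ further from the critical value.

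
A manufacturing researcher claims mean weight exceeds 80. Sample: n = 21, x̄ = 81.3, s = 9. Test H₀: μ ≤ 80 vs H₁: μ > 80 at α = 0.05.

t = (81.3 - 80)/(9/√21) = 0.662, df = 20. Critical t = 1.725. Fail to reject H₀.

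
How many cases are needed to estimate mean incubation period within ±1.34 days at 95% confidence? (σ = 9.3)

n = (z*σ/E)² = (1.96×9.3/1.34)² = 185.04 → n = 186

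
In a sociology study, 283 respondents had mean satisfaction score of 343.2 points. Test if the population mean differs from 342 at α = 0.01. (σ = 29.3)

z = (x̄ - μ₀)/(σ/√n) = (343.2 - 342)/(29.3/√283) = 0.689. Critical value: ±2.576. Since |0.689| ≤ 2.576, Fail to reject H₀.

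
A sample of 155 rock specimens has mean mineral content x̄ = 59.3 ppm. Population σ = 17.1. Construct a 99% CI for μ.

CI = x̄ ± z*(σ/√n) = 59.3 ± 2.576(17.1/√155) = 59.3 ± 3.54 = (55.76, 62.84)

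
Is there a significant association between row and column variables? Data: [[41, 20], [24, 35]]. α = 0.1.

χ² = 8.506. df = 1, critical = 2.706. Reject H₀. Variables are dependent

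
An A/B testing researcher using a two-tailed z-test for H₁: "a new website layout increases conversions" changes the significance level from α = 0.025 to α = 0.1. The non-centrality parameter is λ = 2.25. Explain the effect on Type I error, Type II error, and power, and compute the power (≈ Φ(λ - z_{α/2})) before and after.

Increasing α from 0.025 to 0.1:
• Type I error rate increases (α is the Type I rate by definition).
• Critical value moves from z_{α/2} = 2.241 to 1.645, so power = Φ(λ - z_{α/2}) goes from Φ(2.25 - 2.241) = 0.504 to Φ(2.25 - 1.645) = 0.727.
• Type II error rate β = 1 - power therefore decreases (0.496 → 0.273).
Appropriate when false negatives are costly — here, discarding a layout that would have improved conversions — lost revenue.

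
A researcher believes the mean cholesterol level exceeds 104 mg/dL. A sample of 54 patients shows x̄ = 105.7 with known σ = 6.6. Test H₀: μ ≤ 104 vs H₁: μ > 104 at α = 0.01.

z = 1.893. Critical value: 2.33. Fail to reject H₀.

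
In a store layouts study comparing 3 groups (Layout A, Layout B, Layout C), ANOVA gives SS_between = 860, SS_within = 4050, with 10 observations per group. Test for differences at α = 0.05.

df_between = 2, df_within = 27. F = MS_between/MS_within = 430.0/150.0 = 2.867. F_crit ≈ 3.354. Fail to reject H₀.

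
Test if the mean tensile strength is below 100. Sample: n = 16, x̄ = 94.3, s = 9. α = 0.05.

t = (94.3 - 100)/(9/√16) = -2.533, df = 15. Critical t = -1.753. Reject H₀.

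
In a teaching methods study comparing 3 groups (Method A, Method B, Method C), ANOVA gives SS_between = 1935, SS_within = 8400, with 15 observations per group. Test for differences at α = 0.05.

df_between = 2, df_within = 42. F = MS_between/MS_within = 967.5/200.0 = 4.838. F_crit ≈ 3.22. Reject H₀. At least one mean differs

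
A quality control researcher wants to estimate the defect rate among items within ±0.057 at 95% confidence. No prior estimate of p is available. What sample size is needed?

Conservative approach: use p = 0.5 (maximizes p(1-p) = 0.25). n = z²(0.25)/E² = 1.96²×0.25/0.057² = 295.6 → n = 296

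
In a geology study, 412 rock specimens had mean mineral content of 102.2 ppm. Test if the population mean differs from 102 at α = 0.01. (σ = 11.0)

z = (x̄ - μ₀)/(σ/√n) = (102.2 - 102)/(11.0/√412) = 0.369. Critical value: ±2.576. Since |0.369| ≤ 2.576, Fail to reject H₀.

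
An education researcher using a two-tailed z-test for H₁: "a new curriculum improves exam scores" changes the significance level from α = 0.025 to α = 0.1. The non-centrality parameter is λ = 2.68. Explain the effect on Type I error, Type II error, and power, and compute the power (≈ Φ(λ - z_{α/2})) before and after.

Increasing α from 0.025 to 0.1:
• Type I error rate increases (α is the Type I rate by definition).
• Critical value moves from z_{α/2} = 2.241 to 1.645, so power = Φ(λ - z_{α/2}) goes from Φ(2.68 - 2.241) = 0.67 to Φ(2.68 - 1.645) = 0.85.
• Type II error rate β = 1 - power therefore decreases (0.33 → 0.15).
Appropriate when false negatives are costly — here, keeping the old curriculum when the new one would have helped students.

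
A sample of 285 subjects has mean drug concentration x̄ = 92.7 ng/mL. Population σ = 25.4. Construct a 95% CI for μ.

CI = x̄ ± z*(σ/√n) = 92.7 ± 1.96(25.4/√285) = 92.7 ± 2.95 = (89.75, 95.65)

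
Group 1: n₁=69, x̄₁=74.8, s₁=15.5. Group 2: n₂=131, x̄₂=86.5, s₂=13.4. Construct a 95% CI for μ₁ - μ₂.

Difference = -11.7. SE = √(15.5²/69 + 13.4²/131) = 2.203. CI = (-16.02, -7.38)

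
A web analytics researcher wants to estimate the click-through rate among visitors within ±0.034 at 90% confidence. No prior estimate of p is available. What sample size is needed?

Conservative approach: use p = 0.5 (maximizes p(1-p) = 0.25). n = z²(0.25)/E² = 1.645²×0.25/0.034² = 585.2 → n = 586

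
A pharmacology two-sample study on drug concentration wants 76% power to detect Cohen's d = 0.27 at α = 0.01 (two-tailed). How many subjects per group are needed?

z_{α/2} = 2.576, z_β = Φ⁻¹(0.76) = 0.706. For small effect (d = 0.27): n per group = 2(z_{α/2} + z_β)²/d² = 2(2.576 + 0.706)²/0.27² = 295.5 → 296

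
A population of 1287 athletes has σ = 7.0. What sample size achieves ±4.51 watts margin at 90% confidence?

Without FPC: n₀ = (1.645×7.0/4.51)² = 6.519. With FPC: n = n₀N/(n₀+N-1) = 6.5 → n = 7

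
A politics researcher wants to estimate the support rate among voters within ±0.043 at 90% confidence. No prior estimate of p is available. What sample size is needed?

Conservative approach: use p = 0.5 (maximizes p(1-p) = 0.25). n = z²(0.25)/E² = 1.645²×0.25/0.043² = 365.9 → n = 366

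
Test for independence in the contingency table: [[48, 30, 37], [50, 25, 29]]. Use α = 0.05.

χ² = 0.915. df = 2, critical = 5.991. Fail to reject H₀. No evidence of dependence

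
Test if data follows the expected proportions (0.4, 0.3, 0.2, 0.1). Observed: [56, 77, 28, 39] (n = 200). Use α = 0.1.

Expected: [80.0, 60.0, 40.0, 20.0]. χ² = 33.667. df = 3, critical = 6.251. Reject H₀.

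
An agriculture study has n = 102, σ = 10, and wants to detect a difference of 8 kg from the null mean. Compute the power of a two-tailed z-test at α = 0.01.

SE = σ/√n = 10/√102 = 0.99. Non-centrality λ = d/SE = 8/0.99 = 8.08. Power ≈ Φ(λ - z_{α/2}) = Φ(8.08 - 2.576) = Φ(5.504) = 1.0.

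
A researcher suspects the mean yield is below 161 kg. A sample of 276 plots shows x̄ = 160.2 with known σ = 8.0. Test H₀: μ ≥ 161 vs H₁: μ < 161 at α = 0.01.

z = -1.661. Critical value: -2.33. Fail to reject H₀.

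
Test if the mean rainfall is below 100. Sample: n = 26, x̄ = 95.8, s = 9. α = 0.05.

t = (95.8 - 100)/(9/√26) = -2.38, df = 25. Critical t = -1.708. Reject H₀.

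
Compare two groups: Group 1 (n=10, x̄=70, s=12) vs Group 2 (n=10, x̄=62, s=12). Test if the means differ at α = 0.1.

Pooled sp = 12.0. t = 1.491, df = 18. Critical t = ±1.734. Fail to reject H₀.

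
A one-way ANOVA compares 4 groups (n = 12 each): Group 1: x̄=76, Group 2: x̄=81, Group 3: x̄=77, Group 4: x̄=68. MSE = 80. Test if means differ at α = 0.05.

Grand mean = 75.5. SS_between = 1068.0, MS_between = 356.0. F = 4.45, F_crit ≈ 2.816. Reject H₀.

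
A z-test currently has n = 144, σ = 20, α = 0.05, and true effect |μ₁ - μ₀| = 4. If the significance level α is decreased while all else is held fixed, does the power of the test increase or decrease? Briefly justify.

Power decreases: a smaller α raises the critical value, so less of the H₁ sampling distribution falls in the rejection region.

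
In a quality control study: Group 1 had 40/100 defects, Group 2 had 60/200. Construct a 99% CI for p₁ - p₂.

p̂₁ = 0.4, p̂₂ = 0.3. Difference = 0.1. CI = (-0.051, 0.251)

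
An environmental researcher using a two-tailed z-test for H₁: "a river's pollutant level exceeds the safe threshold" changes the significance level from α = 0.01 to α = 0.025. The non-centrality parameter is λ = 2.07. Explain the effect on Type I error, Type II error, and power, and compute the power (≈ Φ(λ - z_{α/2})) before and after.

Increasing α from 0.01 to 0.025:
• Type I error rate increases (α is the Type I rate by definition).
• Critical value moves from z_{α/2} = 2.576 to 2.241, so power = Φ(λ - z_{α/2}) goes from Φ(2.07 - 2.576) = 0.306 to Φ(2.07 - 2.241) = 0.432.
• Type II error rate β = 1 - power therefore decreases (0.694 → 0.568).
Appropriate when false negatives are costly — here, allowing unsafe pollution to continue.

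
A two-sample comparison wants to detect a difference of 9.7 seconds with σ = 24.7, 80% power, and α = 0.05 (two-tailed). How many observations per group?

n per group = 2(z_α/2 + z_β)²σ²/d² = 2×(1.96 + 0.84)²×24.7²/9.7² = 101.7 → n = 102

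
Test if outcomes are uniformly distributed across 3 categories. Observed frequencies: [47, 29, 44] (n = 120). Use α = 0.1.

Expected = 40 each. χ² = Σ(O-E)²/E = 4.65. df = 2, critical value = 4.605. Reject H₀.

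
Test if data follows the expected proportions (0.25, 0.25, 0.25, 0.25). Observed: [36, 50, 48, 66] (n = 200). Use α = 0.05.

Expected: [50.0, 50.0, 50.0, 50.0]. χ² = 9.12. df = 3, critical = 7.815. Reject H₀.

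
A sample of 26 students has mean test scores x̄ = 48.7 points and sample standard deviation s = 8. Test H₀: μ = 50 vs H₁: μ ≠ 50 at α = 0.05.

t = (x̄ - μ₀)/(s/√n) = (48.7 - 50)/(8/√26) = -0.829. df = 25, critical t = ±2.06. Fail to reject H₀.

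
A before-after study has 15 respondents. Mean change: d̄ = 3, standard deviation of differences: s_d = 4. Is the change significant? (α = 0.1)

t = d̄/(s_d/√n) = 3/(4/√15) = 2.905. df = 14, critical t = ±1.761. Reject H₀.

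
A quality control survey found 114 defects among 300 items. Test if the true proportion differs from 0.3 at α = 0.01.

p̂ = 0.38, p₀ = 0.3. z = (p̂ - p₀)/√(p₀(1-p₀)/n) = 3.024. Critical: ±2.576. Reject H₀.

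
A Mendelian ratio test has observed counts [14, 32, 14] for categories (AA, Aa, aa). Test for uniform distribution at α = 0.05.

Expected = 20 each. χ² = Σ(O-E)²/E = 10.8. df = 2, critical value = 5.991. Reject H₀.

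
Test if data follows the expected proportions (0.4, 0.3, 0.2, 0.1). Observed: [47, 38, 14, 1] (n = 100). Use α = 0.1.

Expected: [40.0, 30.0, 20.0, 10.0]. χ² = 13.258. df = 3, critical = 6.251. Reject H₀.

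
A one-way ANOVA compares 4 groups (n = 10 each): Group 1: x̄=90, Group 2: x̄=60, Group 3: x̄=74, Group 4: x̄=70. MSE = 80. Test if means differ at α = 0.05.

Grand mean = 73.5. SS_between = 4670.0, MS_between = 1556.67. F = 19.458, F_crit ≈ 2.866. Reject H₀.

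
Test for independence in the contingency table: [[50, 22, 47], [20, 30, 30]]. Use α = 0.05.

χ² = 10.605. df = 2, critical = 5.991. Reject H₀. Variables are dependent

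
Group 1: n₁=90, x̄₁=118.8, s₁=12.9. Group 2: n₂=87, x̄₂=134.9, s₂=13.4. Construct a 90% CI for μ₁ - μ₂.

Difference = -16.1. SE = √(12.9²/90 + 13.4²/87) = 1.978. CI = (-19.35, -12.85)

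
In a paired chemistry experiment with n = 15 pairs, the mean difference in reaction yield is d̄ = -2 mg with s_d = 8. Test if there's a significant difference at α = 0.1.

t = d̄/(s_d/√n) = -2/(8/√15) = -0.968. df = 14, critical t = ±1.761. Fail to reject H₀.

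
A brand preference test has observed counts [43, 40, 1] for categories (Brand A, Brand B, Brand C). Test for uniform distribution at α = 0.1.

Expected = 28 each. χ² = Σ(O-E)²/E = 39.214. df = 2, critical value = 4.605. Reject H₀.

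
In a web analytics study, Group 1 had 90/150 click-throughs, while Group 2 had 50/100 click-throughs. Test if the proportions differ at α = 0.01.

p̂₁ = 0.6, p̂₂ = 0.5, pooled p̂ = 0.56. z = 1.56. Critical: ±2.576. Fail to reject H₀.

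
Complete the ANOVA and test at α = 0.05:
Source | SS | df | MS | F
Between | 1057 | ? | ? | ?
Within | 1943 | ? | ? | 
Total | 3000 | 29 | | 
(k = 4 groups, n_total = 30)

df_between = 3, df_within = 26. MS_between = 352.33, MS_within = 74.73. F = 4.715, F_crit ≈ 2.975. Reject H₀.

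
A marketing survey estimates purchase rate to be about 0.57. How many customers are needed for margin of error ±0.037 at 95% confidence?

n = z²p(1-p)/E² = 1.96²×0.57×0.43/0.037² = 687.8 → n = 688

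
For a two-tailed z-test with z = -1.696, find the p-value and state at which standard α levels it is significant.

p = 2·P(Z > |-1.696|) = 2·(1 - Φ(1.696)) ≈ 0.0899. Significant at α = 0.1.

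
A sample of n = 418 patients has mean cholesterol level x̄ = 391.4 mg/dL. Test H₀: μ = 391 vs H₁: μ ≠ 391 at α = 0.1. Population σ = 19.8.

z = (x̄ - μ₀)/(σ/√n) = (391.4 - 391)/(19.8/√418) = 0.413. Critical value: ±1.645. Since |0.413| ≤ 1.645, Fail to reject H₀.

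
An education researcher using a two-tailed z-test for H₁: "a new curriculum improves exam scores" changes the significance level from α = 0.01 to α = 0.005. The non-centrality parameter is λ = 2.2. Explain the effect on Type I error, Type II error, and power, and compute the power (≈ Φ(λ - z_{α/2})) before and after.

Decreasing α from 0.01 to 0.005:
• Type I error rate decreases (α is the Type I rate by definition).
• Critical value moves from z_{α/2} = 2.576 to 2.807, so power = Φ(λ - z_{α/2}) goes from Φ(2.2 - 2.576) = 0.353 to Φ(2.2 - 2.807) = 0.272.
• Type II error rate β = 1 - power therefore increases (0.647 → 0.728).
Appropriate when false positives are costly — here, adopting a curriculum that gives no real benefit — disruption for nothing.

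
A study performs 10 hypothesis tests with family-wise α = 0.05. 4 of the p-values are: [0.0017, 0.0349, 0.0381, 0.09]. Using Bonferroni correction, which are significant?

Bonferroni α = 0.05/10 = 0.005. Significant p-values: [0.0017]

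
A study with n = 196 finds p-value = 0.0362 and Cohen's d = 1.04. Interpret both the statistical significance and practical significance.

Statistically significant (p = 0.0362 < 0.05). Cohen's d = 1.04 indicates a large effect size. Both statistical and practical significance should be considered.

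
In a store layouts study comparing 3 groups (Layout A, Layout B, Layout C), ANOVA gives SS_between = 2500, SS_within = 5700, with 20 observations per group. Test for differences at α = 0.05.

df_between = 2, df_within = 57. F = MS_between/MS_within = 1250.0/100.0 = 12.5. F_crit ≈ 3.159. Reject H₀. At least one mean differs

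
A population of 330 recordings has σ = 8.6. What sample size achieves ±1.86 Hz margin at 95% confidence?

Without FPC: n₀ = (1.96×8.6/1.86)² = 82.126. With FPC: n = n₀N/(n₀+N-1) = 65.9 → n = 66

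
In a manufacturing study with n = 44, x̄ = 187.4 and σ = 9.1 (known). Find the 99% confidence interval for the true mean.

CI = x̄ ± z*(σ/√n) = 187.4 ± 2.576(9.1/√44) = 187.4 ± 3.53 = (183.87, 190.93)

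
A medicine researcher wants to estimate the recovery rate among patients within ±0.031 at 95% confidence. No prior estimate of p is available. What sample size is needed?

Conservative approach: use p = 0.5 (maximizes p(1-p) = 0.25). n = z²(0.25)/E² = 1.96²×0.25/0.031² = 999.4 → n = 1000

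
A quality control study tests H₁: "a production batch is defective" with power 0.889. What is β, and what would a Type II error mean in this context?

β = 1 - power = 1 - 0.889 = 0.111. A Type II error is failing to reject H₀ when H₀ is false (false negative) — here, failing to conclude that a production batch is defective when in fact it is true. Consequence: shipping a defective batch — faulty products reach customers.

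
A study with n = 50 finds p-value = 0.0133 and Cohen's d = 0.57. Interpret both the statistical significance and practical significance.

Statistically significant (p = 0.0133 < 0.05). Cohen's d = 0.57 indicates a medium effect size. Both statistical and practical significance should be considered.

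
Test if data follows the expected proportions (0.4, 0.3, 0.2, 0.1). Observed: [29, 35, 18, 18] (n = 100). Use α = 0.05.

Expected: [40.0, 30.0, 20.0, 10.0]. χ² = 10.458. df = 3, critical = 7.815. Reject H₀.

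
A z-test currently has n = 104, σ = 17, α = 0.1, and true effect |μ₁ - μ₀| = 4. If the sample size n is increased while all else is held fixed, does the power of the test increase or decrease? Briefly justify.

Power increases: a larger n shrinks the standard error σ/√n, moving the sampling distribution under H₁ further from the critical value.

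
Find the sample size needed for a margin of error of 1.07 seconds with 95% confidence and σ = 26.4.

n = (z*σ/E)² = (1.96×26.4/1.07)² = 2338.6 → n = 2339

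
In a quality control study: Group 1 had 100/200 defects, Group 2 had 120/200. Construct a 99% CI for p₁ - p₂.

p̂₁ = 0.5, p̂₂ = 0.6. Difference = -0.1. CI = (-0.228, 0.028)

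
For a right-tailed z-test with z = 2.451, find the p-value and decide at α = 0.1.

p = P(Z > 2.451) = 1 - Φ(2.451) ≈ 0.0071. Since p < 0.1, reject H₀ (significant) at α = 0.1.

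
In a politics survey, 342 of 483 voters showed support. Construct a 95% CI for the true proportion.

p̂ = 0.708. CI = p̂ ± z*√(p̂(1-p̂)/n) = (0.668, 0.749)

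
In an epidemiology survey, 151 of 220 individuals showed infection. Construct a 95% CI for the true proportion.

p̂ = 0.686. CI = p̂ ± z*√(p̂(1-p̂)/n) = (0.625, 0.748)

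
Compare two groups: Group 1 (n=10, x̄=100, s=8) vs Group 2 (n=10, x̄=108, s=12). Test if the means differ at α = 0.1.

Pooled sp = 10.2. t = -1.754, df = 18. Critical t = ±1.734. Reject H₀.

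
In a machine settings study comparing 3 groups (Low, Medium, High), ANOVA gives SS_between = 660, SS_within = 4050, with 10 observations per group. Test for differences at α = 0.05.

df_between = 2, df_within = 27. F = MS_between/MS_within = 330.0/150.0 = 2.2. F_crit ≈ 3.354. Fail to reject H₀.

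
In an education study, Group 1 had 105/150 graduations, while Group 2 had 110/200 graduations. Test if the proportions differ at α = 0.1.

p̂₁ = 0.7, p̂₂ = 0.55, pooled p̂ = 0.614. z = 2.853. Critical: ±1.645. Reject H₀.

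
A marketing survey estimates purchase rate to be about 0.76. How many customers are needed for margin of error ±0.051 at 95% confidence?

n = z²p(1-p)/E² = 1.96²×0.76×0.24/0.051² = 269.4 → n = 270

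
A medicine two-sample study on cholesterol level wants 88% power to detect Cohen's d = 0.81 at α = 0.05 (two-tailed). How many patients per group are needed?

z_{α/2} = 1.96, z_β = Φ⁻¹(0.88) = 1.175. For large effect (d = 0.81): n per group = 2(z_{α/2} + z_β)²/d² = 2(1.96 + 1.175)²/0.81² = 30.0 → 30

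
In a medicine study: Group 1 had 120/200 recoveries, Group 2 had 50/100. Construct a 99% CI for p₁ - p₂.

p̂₁ = 0.6, p̂₂ = 0.5. Difference = 0.1. CI = (-0.057, 0.257)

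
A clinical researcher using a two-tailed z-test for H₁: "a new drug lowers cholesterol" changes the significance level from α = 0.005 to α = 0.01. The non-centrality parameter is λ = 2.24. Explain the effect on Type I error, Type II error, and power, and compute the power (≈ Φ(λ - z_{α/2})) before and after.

Increasing α from 0.005 to 0.01:
• Type I error rate increases (α is the Type I rate by definition).
• Critical value moves from z_{α/2} = 2.807 to 2.576, so power = Φ(λ - z_{α/2}) goes from Φ(2.24 - 2.807) = 0.285 to Φ(2.24 - 2.576) = 0.368.
• Type II error rate β = 1 - power therefore decreases (0.715 → 0.632).
Appropriate when false negatives are costly — here, shelving an effective drug — patients miss out on a treatment that would have helped.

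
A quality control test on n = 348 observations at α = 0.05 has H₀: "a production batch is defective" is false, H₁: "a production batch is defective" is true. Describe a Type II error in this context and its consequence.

Type II error: failing to reject H₀ when it is false — concluding that a production batch is defective is not supported when in fact it is. Consequence: shipping a defective batch — faulty products reach customers.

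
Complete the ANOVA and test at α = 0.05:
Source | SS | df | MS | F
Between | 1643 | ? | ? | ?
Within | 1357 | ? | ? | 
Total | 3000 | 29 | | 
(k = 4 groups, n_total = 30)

df_between = 3, df_within = 26. MS_between = 547.67, MS_within = 52.19. F = 10.493, F_crit ≈ 2.975. Reject H₀.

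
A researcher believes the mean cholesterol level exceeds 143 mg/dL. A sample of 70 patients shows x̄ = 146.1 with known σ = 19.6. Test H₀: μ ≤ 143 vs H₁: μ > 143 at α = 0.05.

z = 1.323. Critical value: 1.645. Fail to reject H₀.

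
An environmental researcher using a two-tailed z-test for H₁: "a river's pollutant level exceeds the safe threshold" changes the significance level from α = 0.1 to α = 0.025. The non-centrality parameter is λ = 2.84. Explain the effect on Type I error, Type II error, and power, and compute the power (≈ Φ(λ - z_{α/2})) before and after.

Decreasing α from 0.1 to 0.025:
• Type I error rate decreases (α is the Type I rate by definition).
• Critical value moves from z_{α/2} = 1.645 to 2.241, so power = Φ(λ - z_{α/2}) goes from Φ(2.84 - 1.645) = 0.884 to Φ(2.84 - 2.241) = 0.725.
• Type II error rate β = 1 - power therefore increases (0.116 → 0.275).
Appropriate when false positives are costly — here, shutting down a compliant factory unnecessarily.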